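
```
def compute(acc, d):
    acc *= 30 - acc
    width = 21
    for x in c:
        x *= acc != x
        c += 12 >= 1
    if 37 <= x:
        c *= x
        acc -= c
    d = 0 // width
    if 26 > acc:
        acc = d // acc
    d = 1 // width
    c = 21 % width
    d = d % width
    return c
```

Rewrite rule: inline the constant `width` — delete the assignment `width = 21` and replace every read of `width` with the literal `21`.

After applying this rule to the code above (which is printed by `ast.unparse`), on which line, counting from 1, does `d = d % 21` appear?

14

Transformed code:
def compute(acc, d):
    acc *= 30 - acc
    for x in c:
        x *= acc != x
        c += 12 >= 1
    if 37 <= x:
        c *= x
        acc -= c
    d = 0 // 21
    if 26 > acc:
        acc = d // acc
    d = 1 // 21
    c = 21 % 21
    d = d % 21
    return c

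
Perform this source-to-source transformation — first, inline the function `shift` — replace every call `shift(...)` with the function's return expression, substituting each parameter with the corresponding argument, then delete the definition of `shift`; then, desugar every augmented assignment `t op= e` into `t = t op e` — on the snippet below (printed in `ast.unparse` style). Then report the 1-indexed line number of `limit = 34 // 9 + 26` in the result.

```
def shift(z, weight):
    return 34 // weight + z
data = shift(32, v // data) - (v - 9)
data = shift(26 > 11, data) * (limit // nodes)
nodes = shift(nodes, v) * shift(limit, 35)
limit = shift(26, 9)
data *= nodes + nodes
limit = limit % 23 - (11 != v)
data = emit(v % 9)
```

4

Transformed code:
data = 34 // (v // data) + 32 - (v - 9)
data = (34 // data + (26 > 11)) * (limit // nodes)
nodes = (34 // v + nodes) * (34 // 35 + limit)
limit = 34 // 9 + 26
data = data * (nodes + nodes)
limit = limit % 23 - (11 != v)
data = emit(v % 9)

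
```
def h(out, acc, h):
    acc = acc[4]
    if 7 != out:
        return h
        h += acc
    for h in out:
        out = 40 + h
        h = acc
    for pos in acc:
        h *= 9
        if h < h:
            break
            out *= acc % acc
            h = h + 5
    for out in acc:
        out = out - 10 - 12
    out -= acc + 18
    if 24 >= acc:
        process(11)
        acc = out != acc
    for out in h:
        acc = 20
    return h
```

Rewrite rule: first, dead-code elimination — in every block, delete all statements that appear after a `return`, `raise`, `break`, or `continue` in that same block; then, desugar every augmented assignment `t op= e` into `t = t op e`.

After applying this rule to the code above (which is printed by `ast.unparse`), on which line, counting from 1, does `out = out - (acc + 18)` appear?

Transformed code:
def h(out, acc, h):
    acc = acc[4]
    if 7 != out:
        return h
    for h in out:
        out = 40 + h
        h = acc
    for pos in acc:
        h = h * 9
        if h < h:
            break
    for out in acc:
        out = out - 10 - 12
    out = out - (acc + 18)
    if 24 >= acc:
        process(11)
        acc = out != acc
    for out in h:
        acc = 20
    return h

14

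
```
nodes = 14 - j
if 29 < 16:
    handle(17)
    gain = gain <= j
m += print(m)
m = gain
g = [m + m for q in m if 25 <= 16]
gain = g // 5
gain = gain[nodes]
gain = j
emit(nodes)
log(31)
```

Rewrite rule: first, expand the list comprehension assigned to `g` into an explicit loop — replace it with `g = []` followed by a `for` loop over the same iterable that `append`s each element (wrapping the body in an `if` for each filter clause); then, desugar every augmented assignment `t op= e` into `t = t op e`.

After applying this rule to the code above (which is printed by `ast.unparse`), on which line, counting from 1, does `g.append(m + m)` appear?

10

Transformed code:
nodes = 14 - j
if 29 < 16:
    handle(17)
    gain = gain <= j
m = m + print(m)
m = gain
g = []
for q in m:
    if 25 <= 16:
        g.append(m + m)
gain = g // 5
gain = gain[nodes]
gain = j
emit(nodes)
log(31)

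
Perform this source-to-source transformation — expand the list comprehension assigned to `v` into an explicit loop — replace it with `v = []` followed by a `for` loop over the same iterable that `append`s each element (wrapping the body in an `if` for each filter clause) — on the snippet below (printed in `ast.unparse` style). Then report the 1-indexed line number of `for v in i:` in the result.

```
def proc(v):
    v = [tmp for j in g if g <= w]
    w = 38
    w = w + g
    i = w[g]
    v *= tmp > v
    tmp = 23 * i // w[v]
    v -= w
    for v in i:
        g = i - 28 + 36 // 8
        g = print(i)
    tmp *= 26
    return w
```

Transformed code:
def proc(v):
    v = []
    for j in g:
        if g <= w:
            v.append(tmp)
    w = 38
    w = w + g
    i = w[g]
    v *= tmp > v
    tmp = 23 * i // w[v]
    v -= w
    for v in i:
        g = i - 28 + 36 // 8
        g = print(i)
    tmp *= 26
    return w

12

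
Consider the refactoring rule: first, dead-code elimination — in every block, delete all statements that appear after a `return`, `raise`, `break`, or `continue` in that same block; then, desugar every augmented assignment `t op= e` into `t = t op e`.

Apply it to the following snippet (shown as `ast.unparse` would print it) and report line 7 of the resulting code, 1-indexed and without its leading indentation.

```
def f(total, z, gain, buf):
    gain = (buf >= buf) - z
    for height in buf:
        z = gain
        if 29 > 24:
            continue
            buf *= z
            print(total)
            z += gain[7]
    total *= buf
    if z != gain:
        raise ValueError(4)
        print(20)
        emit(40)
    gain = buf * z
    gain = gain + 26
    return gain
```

total = total * buf

Transformed code:
def f(total, z, gain, buf):
    gain = (buf >= buf) - z
    for height in buf:
        z = gain
        if 29 > 24:
            continue
    total = total * buf
    if z != gain:
        raise ValueError(4)
    gain = buf * z
    gain = gain + 26
    return gain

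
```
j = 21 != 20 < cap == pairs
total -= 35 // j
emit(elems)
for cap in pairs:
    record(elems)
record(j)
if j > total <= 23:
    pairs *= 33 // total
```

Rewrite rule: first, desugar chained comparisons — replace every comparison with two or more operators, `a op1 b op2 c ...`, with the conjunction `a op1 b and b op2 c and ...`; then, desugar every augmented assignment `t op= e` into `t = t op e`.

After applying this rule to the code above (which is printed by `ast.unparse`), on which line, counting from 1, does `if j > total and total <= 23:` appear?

7

Transformed code:
j = 21 != 20 and 20 < cap and (cap == pairs)
total = total - 35 // j
emit(elems)
for cap in pairs:
    record(elems)
record(j)
if j > total and total <= 23:
    pairs = pairs * (33 // total)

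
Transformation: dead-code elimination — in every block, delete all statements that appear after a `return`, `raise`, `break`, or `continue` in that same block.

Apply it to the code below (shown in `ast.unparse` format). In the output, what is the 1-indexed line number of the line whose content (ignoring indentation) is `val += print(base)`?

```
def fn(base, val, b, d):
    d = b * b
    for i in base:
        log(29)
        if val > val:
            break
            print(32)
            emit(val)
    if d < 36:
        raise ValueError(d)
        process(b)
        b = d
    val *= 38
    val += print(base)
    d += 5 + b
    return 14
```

Transformed code:
def fn(base, val, b, d):
    d = b * b
    for i in base:
        log(29)
        if val > val:
            break
    if d < 36:
        raise ValueError(d)
    val *= 38
    val += print(base)
    d += 5 + b
    return 14

10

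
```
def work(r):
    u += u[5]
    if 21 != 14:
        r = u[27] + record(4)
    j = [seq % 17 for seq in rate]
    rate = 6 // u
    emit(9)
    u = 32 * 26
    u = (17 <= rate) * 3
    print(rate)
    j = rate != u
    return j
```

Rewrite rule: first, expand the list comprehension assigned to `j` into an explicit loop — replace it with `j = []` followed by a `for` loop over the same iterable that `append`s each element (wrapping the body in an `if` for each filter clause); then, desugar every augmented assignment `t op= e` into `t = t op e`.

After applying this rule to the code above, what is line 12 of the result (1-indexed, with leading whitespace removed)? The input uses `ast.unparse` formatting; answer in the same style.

Transformed code:
def work(r):
    u = u + u[5]
    if 21 != 14:
        r = u[27] + record(4)
    j = []
    for seq in rate:
        j.append(seq % 17)
    rate = 6 // u
    emit(9)
    u = 32 * 26
    u = (17 <= rate) * 3
    print(rate)
    j = rate != u
    return j

print(rate)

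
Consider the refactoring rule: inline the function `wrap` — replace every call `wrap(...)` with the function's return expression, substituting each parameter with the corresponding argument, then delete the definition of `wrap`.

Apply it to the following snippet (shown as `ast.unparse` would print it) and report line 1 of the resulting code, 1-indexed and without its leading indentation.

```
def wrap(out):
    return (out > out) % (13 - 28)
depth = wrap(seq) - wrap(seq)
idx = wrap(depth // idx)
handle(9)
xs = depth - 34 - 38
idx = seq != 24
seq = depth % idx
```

depth = (seq > seq) % (13 - 28) - (seq > seq) % (13 - 28)

Transformed code:
depth = (seq > seq) % (13 - 28) - (seq > seq) % (13 - 28)
idx = (depth // idx > depth // idx) % (13 - 28)
handle(9)
xs = depth - 34 - 38
idx = seq != 24
seq = depth % idx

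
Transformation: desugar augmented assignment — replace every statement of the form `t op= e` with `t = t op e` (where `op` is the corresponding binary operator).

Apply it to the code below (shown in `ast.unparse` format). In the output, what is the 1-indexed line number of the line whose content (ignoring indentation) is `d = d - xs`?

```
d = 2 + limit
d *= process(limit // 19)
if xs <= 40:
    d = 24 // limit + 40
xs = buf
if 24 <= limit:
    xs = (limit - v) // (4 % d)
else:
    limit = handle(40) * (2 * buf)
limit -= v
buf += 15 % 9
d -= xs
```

Transformed code:
d = 2 + limit
d = d * process(limit // 19)
if xs <= 40:
    d = 24 // limit + 40
xs = buf
if 24 <= limit:
    xs = (limit - v) // (4 % d)
else:
    limit = handle(40) * (2 * buf)
limit = limit - v
buf = buf + 15 % 9
d = d - xs

12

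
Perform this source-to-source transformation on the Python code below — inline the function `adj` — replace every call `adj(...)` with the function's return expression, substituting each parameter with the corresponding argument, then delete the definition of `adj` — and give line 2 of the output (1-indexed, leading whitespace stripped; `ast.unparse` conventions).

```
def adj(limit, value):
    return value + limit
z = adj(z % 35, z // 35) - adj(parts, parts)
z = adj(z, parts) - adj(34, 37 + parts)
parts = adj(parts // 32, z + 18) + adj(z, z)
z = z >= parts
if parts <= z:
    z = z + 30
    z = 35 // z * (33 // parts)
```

Transformed code:
z = z // 35 + z % 35 - (parts + parts)
z = parts + z - (37 + parts + 34)
parts = z + 18 + parts // 32 + (z + z)
z = z >= parts
if parts <= z:
    z = z + 30
    z = 35 // z * (33 // parts)

z = parts + z - (37 + parts + 34)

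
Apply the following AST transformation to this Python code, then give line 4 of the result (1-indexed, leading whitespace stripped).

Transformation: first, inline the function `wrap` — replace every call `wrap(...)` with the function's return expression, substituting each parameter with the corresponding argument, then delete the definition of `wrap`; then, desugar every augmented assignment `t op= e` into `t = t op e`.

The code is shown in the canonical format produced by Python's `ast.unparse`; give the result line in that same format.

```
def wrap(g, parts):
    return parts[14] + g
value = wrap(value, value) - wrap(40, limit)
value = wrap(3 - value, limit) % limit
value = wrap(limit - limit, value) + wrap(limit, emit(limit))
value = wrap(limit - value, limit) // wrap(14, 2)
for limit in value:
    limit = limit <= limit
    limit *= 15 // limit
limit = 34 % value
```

Transformed code:
value = value[14] + value - (limit[14] + 40)
value = (limit[14] + (3 - value)) % limit
value = value[14] + (limit - limit) + (emit(limit)[14] + limit)
value = (limit[14] + (limit - value)) // (2[14] + 14)
for limit in value:
    limit = limit <= limit
    limit = limit * (15 // limit)
limit = 34 % value

value = (limit[14] + (limit - value)) // (2[14] + 14)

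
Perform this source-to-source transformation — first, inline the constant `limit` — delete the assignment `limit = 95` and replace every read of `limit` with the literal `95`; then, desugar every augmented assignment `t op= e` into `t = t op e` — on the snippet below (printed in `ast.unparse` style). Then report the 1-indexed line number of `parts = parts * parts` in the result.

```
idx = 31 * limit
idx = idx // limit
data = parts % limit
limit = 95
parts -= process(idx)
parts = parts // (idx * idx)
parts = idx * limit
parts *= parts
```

Transformed code:
idx = 31 * 95
idx = idx // 95
data = parts % 95
parts = parts - process(idx)
parts = parts // (idx * idx)
parts = idx * 95
parts = parts * parts

7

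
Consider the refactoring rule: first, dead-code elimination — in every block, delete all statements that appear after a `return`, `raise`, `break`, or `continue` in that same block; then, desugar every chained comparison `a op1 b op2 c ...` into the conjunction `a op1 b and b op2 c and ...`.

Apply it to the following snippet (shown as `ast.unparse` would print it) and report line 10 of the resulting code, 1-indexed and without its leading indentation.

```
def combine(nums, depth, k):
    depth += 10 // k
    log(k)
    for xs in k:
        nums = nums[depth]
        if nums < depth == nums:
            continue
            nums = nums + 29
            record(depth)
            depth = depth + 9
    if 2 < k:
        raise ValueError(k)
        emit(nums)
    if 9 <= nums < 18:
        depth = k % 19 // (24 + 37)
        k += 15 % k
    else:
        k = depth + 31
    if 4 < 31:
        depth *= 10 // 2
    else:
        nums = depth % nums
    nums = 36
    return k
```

Transformed code:
def combine(nums, depth, k):
    depth += 10 // k
    log(k)
    for xs in k:
        nums = nums[depth]
        if nums < depth and depth == nums:
            continue
    if 2 < k:
        raise ValueError(k)
    if 9 <= nums and nums < 18:
        depth = k % 19 // (24 + 37)
        k += 15 % k
    else:
        k = depth + 31
    if 4 < 31:
        depth *= 10 // 2
    else:
        nums = depth % nums
    nums = 36
    return k

if 9 <= nums and nums < 18:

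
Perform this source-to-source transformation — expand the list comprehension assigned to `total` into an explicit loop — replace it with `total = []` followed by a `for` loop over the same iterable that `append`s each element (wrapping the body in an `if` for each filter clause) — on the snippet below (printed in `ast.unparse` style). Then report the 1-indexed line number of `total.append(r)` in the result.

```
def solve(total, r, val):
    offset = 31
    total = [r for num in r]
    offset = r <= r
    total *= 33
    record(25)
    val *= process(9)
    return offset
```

Transformed code:
def solve(total, r, val):
    offset = 31
    total = []
    for num in r:
        total.append(r)
    offset = r <= r
    total *= 33
    record(25)
    val *= process(9)
    return offset

5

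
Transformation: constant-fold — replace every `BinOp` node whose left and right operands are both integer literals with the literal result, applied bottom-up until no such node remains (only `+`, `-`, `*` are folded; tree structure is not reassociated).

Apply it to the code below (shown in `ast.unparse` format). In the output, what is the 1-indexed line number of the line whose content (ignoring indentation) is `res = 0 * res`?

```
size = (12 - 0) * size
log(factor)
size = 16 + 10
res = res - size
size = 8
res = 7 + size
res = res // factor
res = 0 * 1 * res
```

Transformed code:
size = 12 * size
log(factor)
size = 26
res = res - size
size = 8
res = 7 + size
res = res // factor
res = 0 * res

8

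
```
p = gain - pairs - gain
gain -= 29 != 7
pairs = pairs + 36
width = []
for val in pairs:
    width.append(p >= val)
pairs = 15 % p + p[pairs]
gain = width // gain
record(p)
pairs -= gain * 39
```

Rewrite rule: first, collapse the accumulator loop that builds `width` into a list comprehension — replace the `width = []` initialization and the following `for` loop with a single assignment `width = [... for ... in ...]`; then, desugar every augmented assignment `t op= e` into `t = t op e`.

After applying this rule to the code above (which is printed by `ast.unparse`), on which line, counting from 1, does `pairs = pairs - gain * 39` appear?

8

Transformed code:
p = gain - pairs - gain
gain = gain - (29 != 7)
pairs = pairs + 36
width = [p >= val for val in pairs]
pairs = 15 % p + p[pairs]
gain = width // gain
record(p)
pairs = pairs - gain * 39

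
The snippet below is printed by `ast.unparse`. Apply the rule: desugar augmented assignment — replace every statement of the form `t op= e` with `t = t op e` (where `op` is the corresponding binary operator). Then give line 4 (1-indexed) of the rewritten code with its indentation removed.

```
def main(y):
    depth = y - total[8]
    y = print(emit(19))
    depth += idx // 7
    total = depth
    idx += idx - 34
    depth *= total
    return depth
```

Transformed code:
def main(y):
    depth = y - total[8]
    y = print(emit(19))
    depth = depth + idx // 7
    total = depth
    idx = idx + (idx - 34)
    depth = depth * total
    return depth

depth = depth + idx // 7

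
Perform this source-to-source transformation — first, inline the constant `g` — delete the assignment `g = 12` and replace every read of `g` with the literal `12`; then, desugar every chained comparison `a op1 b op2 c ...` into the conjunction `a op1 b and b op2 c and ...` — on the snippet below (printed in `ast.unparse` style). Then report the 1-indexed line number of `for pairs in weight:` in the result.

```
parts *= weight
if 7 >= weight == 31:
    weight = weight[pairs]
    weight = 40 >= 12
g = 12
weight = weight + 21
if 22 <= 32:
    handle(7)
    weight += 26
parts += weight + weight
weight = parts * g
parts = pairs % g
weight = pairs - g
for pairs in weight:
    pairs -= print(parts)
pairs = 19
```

13

Transformed code:
parts *= weight
if 7 >= weight and weight == 31:
    weight = weight[pairs]
    weight = 40 >= 12
weight = weight + 21
if 22 <= 32:
    handle(7)
    weight += 26
parts += weight + weight
weight = parts * 12
parts = pairs % 12
weight = pairs - 12
for pairs in weight:
    pairs -= print(parts)
pairs = 19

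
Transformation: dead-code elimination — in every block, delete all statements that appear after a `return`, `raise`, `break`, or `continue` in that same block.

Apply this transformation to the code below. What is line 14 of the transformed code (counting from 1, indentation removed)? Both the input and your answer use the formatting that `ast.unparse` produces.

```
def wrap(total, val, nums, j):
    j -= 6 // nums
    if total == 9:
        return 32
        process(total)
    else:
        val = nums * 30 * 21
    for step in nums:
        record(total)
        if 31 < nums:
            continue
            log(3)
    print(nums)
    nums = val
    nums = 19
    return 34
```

return 34

Transformed code:
def wrap(total, val, nums, j):
    j -= 6 // nums
    if total == 9:
        return 32
    else:
        val = nums * 30 * 21
    for step in nums:
        record(total)
        if 31 < nums:
            continue
    print(nums)
    nums = val
    nums = 19
    return 34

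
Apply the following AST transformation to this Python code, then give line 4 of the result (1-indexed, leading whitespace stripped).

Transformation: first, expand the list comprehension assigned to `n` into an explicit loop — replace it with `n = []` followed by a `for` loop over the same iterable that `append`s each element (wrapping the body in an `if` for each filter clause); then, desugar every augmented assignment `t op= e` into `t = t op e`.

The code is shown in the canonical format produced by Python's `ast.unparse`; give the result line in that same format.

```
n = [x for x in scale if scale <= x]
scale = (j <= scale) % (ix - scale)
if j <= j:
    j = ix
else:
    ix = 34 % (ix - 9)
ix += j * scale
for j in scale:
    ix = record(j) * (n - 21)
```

n.append(x)

Transformed code:
n = []
for x in scale:
    if scale <= x:
        n.append(x)
scale = (j <= scale) % (ix - scale)
if j <= j:
    j = ix
else:
    ix = 34 % (ix - 9)
ix = ix + j * scale
for j in scale:
    ix = record(j) * (n - 21)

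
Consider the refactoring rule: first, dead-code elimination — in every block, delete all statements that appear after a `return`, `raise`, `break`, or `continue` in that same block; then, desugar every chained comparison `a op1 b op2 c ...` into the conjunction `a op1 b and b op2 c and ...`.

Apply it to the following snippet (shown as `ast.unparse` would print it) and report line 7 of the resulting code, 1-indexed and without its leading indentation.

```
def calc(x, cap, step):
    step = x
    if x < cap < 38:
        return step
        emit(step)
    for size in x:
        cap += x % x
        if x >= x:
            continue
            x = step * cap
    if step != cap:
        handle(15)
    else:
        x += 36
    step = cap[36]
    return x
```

if x >= x:

Transformed code:
def calc(x, cap, step):
    step = x
    if x < cap and cap < 38:
        return step
    for size in x:
        cap += x % x
        if x >= x:
            continue
    if step != cap:
        handle(15)
    else:
        x += 36
    step = cap[36]
    return x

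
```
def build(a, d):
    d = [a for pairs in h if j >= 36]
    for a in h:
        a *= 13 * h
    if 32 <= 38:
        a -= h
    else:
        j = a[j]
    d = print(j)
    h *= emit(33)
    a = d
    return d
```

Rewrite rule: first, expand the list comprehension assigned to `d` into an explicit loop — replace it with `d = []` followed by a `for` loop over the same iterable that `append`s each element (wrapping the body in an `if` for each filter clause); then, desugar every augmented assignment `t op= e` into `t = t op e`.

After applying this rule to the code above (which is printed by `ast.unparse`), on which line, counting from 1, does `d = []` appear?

2

Transformed code:
def build(a, d):
    d = []
    for pairs in h:
        if j >= 36:
            d.append(a)
    for a in h:
        a = a * (13 * h)
    if 32 <= 38:
        a = a - h
    else:
        j = a[j]
    d = print(j)
    h = h * emit(33)
    a = d
    return d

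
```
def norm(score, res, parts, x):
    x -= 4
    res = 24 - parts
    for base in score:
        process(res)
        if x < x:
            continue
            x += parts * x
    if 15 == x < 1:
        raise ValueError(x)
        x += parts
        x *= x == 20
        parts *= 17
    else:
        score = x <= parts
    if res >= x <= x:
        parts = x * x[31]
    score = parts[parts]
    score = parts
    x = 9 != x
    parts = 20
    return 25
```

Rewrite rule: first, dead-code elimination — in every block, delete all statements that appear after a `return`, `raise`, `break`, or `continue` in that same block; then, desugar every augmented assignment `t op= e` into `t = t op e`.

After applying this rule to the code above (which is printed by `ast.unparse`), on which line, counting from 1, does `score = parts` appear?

Transformed code:
def norm(score, res, parts, x):
    x = x - 4
    res = 24 - parts
    for base in score:
        process(res)
        if x < x:
            continue
    if 15 == x < 1:
        raise ValueError(x)
    else:
        score = x <= parts
    if res >= x <= x:
        parts = x * x[31]
    score = parts[parts]
    score = parts
    x = 9 != x
    parts = 20
    return 25

15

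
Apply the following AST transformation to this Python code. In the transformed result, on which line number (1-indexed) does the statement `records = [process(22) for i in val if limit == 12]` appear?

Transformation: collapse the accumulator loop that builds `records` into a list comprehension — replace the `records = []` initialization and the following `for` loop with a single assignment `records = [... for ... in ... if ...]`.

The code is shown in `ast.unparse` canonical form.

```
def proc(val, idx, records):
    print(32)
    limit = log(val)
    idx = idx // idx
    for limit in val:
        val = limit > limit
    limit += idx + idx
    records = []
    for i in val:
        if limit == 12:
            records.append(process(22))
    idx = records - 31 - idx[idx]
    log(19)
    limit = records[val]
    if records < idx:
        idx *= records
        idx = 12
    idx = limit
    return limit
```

8

Transformed code:
def proc(val, idx, records):
    print(32)
    limit = log(val)
    idx = idx // idx
    for limit in val:
        val = limit > limit
    limit += idx + idx
    records = [process(22) for i in val if limit == 12]
    idx = records - 31 - idx[idx]
    log(19)
    limit = records[val]
    if records < idx:
        idx *= records
        idx = 12
    idx = limit
    return limit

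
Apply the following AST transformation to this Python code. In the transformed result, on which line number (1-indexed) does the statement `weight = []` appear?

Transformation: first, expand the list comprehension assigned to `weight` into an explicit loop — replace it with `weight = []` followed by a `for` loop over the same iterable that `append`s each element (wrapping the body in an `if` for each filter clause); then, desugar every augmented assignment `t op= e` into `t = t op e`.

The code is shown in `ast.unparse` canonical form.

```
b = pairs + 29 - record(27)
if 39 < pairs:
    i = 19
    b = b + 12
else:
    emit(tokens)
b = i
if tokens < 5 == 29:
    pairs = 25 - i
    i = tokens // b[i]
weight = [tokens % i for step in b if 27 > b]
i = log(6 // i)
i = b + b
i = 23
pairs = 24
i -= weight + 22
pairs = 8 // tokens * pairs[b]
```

11

Transformed code:
b = pairs + 29 - record(27)
if 39 < pairs:
    i = 19
    b = b + 12
else:
    emit(tokens)
b = i
if tokens < 5 == 29:
    pairs = 25 - i
    i = tokens // b[i]
weight = []
for step in b:
    if 27 > b:
        weight.append(tokens % i)
i = log(6 // i)
i = b + b
i = 23
pairs = 24
i = i - (weight + 22)
pairs = 8 // tokens * pairs[b]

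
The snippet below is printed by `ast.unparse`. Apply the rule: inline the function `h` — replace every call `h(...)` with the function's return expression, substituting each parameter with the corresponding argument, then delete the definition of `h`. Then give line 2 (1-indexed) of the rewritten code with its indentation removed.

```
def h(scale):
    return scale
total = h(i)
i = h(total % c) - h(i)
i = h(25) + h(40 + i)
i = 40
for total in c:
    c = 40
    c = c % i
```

i = total % c - i

Transformed code:
total = i
i = total % c - i
i = 25 + (40 + i)
i = 40
for total in c:
    c = 40
    c = c % i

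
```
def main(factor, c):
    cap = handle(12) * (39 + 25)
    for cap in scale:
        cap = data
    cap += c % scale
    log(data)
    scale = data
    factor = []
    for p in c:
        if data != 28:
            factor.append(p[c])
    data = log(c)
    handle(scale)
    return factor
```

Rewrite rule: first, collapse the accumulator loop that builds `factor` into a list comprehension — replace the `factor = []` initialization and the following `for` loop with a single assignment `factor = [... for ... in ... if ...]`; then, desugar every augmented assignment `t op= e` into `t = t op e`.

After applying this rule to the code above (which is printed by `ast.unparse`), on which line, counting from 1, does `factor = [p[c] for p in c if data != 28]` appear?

Transformed code:
def main(factor, c):
    cap = handle(12) * (39 + 25)
    for cap in scale:
        cap = data
    cap = cap + c % scale
    log(data)
    scale = data
    factor = [p[c] for p in c if data != 28]
    data = log(c)
    handle(scale)
    return factor

8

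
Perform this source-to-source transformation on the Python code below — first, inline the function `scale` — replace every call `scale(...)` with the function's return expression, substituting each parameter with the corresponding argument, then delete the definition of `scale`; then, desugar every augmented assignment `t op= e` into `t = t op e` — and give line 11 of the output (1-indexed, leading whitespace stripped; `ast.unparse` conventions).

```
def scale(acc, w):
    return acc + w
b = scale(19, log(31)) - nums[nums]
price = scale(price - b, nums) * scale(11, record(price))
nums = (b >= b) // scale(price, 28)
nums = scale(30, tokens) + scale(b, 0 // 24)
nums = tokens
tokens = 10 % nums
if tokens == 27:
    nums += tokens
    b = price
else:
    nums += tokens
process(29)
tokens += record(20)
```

Transformed code:
b = 19 + log(31) - nums[nums]
price = (price - b + nums) * (11 + record(price))
nums = (b >= b) // (price + 28)
nums = 30 + tokens + (b + 0 // 24)
nums = tokens
tokens = 10 % nums
if tokens == 27:
    nums = nums + tokens
    b = price
else:
    nums = nums + tokens
process(29)
tokens = tokens + record(20)

nums = nums + tokens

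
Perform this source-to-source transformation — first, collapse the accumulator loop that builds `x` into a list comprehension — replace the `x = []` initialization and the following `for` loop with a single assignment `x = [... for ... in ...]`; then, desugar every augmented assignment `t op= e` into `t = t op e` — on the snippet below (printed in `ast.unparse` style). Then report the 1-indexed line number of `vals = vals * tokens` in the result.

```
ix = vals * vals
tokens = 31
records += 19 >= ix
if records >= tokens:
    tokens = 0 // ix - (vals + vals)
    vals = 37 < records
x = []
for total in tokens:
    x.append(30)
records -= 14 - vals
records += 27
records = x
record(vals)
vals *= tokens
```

Transformed code:
ix = vals * vals
tokens = 31
records = records + (19 >= ix)
if records >= tokens:
    tokens = 0 // ix - (vals + vals)
    vals = 37 < records
x = [30 for total in tokens]
records = records - (14 - vals)
records = records + 27
records = x
record(vals)
vals = vals * tokens

12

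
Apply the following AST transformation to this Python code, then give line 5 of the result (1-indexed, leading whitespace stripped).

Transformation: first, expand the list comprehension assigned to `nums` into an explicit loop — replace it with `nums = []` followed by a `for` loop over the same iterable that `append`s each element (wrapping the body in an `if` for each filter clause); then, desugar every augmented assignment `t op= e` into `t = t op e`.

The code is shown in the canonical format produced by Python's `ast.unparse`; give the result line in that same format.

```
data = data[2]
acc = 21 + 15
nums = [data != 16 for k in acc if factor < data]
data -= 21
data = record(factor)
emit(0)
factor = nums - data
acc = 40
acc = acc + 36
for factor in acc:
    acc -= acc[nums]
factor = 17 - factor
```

if factor < data:

Transformed code:
data = data[2]
acc = 21 + 15
nums = []
for k in acc:
    if factor < data:
        nums.append(data != 16)
data = data - 21
data = record(factor)
emit(0)
factor = nums - data
acc = 40
acc = acc + 36
for factor in acc:
    acc = acc - acc[nums]
factor = 17 - factor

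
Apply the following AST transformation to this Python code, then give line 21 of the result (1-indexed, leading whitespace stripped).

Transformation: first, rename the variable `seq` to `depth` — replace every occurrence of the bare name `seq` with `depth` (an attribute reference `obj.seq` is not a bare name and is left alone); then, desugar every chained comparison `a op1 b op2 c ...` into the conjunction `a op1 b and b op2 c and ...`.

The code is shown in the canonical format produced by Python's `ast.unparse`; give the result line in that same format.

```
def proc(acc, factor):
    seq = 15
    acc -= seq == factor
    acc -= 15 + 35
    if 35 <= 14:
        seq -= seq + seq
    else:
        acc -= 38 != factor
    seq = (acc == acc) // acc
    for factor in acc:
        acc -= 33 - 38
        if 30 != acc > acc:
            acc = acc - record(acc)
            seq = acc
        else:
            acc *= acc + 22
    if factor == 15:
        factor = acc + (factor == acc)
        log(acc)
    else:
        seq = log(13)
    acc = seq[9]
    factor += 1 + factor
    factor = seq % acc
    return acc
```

depth = log(13)

Transformed code:
def proc(acc, factor):
    depth = 15
    acc -= depth == factor
    acc -= 15 + 35
    if 35 <= 14:
        depth -= depth + depth
    else:
        acc -= 38 != factor
    depth = (acc == acc) // acc
    for factor in acc:
        acc -= 33 - 38
        if 30 != acc and acc > acc:
            acc = acc - record(acc)
            depth = acc
        else:
            acc *= acc + 22
    if factor == 15:
        factor = acc + (factor == acc)
        log(acc)
    else:
        depth = log(13)
    acc = depth[9]
    factor += 1 + factor
    factor = depth % acc
    return acc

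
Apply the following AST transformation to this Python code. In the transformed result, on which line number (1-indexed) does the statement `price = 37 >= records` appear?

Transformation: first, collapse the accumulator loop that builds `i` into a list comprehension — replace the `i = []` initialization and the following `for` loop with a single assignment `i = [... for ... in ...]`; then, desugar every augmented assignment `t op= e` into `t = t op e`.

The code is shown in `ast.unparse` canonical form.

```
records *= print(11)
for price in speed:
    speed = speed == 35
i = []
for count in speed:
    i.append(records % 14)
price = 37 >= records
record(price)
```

5

Transformed code:
records = records * print(11)
for price in speed:
    speed = speed == 35
i = [records % 14 for count in speed]
price = 37 >= records
record(price)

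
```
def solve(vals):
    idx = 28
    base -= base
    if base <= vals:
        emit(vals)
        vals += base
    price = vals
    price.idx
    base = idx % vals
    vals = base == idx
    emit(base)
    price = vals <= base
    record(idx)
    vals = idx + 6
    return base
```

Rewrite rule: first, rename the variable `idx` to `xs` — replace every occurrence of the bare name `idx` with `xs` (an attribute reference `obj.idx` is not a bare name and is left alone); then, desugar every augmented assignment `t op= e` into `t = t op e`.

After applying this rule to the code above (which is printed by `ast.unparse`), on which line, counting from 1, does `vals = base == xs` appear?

Transformed code:
def solve(vals):
    xs = 28
    base = base - base
    if base <= vals:
        emit(vals)
        vals = vals + base
    price = vals
    price.idx
    base = xs % vals
    vals = base == xs
    emit(base)
    price = vals <= base
    record(xs)
    vals = xs + 6
    return base

10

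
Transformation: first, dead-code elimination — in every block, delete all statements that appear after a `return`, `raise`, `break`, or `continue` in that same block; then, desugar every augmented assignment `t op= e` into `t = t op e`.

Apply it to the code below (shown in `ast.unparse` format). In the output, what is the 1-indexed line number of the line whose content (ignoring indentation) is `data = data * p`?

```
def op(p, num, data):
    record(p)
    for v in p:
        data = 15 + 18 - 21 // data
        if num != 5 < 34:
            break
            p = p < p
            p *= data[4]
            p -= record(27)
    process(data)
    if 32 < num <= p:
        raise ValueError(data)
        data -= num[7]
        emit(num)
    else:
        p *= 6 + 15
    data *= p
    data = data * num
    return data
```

Transformed code:
def op(p, num, data):
    record(p)
    for v in p:
        data = 15 + 18 - 21 // data
        if num != 5 < 34:
            break
    process(data)
    if 32 < num <= p:
        raise ValueError(data)
    else:
        p = p * (6 + 15)
    data = data * p
    data = data * num
    return data

12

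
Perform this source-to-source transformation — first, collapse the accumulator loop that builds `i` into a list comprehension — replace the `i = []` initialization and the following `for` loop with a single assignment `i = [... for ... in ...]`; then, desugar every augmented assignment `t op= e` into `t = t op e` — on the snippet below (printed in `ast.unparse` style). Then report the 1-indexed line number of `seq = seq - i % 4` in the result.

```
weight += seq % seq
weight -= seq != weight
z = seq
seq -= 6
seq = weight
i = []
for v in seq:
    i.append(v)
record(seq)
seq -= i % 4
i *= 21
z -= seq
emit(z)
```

8

Transformed code:
weight = weight + seq % seq
weight = weight - (seq != weight)
z = seq
seq = seq - 6
seq = weight
i = [v for v in seq]
record(seq)
seq = seq - i % 4
i = i * 21
z = z - seq
emit(z)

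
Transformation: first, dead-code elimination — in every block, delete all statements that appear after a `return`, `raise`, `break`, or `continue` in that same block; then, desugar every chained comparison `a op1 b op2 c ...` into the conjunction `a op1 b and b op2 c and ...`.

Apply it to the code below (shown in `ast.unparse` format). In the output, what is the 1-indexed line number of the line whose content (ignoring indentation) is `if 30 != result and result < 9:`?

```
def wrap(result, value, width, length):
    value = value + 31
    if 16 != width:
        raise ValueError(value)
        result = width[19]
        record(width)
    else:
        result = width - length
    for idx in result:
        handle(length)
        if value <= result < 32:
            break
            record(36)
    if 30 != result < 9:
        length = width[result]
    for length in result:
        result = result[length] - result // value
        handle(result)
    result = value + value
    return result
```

11

Transformed code:
def wrap(result, value, width, length):
    value = value + 31
    if 16 != width:
        raise ValueError(value)
    else:
        result = width - length
    for idx in result:
        handle(length)
        if value <= result and result < 32:
            break
    if 30 != result and result < 9:
        length = width[result]
    for length in result:
        result = result[length] - result // value
        handle(result)
    result = value + value
    return result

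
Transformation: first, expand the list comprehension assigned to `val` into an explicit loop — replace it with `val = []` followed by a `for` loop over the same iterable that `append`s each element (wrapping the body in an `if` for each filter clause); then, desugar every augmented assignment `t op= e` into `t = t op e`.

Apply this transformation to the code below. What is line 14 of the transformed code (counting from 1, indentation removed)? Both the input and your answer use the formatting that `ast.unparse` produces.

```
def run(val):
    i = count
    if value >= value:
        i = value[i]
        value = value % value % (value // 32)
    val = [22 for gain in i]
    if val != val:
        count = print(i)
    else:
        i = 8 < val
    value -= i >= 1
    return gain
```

return gain

Transformed code:
def run(val):
    i = count
    if value >= value:
        i = value[i]
        value = value % value % (value // 32)
    val = []
    for gain in i:
        val.append(22)
    if val != val:
        count = print(i)
    else:
        i = 8 < val
    value = value - (i >= 1)
    return gain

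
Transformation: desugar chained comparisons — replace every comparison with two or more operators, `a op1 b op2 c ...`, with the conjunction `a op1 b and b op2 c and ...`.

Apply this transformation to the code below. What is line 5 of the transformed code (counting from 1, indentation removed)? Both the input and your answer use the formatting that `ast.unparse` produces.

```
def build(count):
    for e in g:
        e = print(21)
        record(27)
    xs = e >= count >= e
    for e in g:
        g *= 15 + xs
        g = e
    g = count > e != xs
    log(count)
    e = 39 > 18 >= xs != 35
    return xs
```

Transformed code:
def build(count):
    for e in g:
        e = print(21)
        record(27)
    xs = e >= count and count >= e
    for e in g:
        g *= 15 + xs
        g = e
    g = count > e and e != xs
    log(count)
    e = 39 > 18 and 18 >= xs and (xs != 35)
    return xs

xs = e >= count and count >= e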